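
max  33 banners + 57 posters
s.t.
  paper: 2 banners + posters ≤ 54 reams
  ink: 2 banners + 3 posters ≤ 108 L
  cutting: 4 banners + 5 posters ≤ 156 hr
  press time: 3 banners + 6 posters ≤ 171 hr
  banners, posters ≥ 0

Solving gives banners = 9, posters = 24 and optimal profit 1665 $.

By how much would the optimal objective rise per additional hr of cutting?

At the optimum: paper uses 42 of 54 (slack = 12); ink uses 90 of 108 (slack = 18); cutting uses 156 of 156 (binding); press time uses 171 of 171 (binding).
Since paper, ink are not tight, their duals are 0.
Dual feasibility on the basic columns requires 4·y_cutting + 3·y_press time = 33, 5·y_cutting + 6·y_press time = 57.
→ y_cutting = 3 and y_press time = 7.
Shadow price of cutting = 3.

3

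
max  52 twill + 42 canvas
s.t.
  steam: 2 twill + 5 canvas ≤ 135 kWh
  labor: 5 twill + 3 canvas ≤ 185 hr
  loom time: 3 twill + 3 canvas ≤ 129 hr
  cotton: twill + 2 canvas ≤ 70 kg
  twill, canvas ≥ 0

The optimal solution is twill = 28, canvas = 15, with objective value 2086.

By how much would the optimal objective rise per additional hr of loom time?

9

At the optimum: steam uses 131 of 135 (slack = 4); labor uses 185 of 185 (binding); loom time uses 129 of 129 (binding); cotton uses 58 of 70 (slack = 12).
Slack constraints have shadow price 0 (complementary slackness).
The binding rows give the dual system: 5·y_labor + 3·y_loom time = 52 and 3·y_labor + 3·y_loom time = 42.
This yields shadow prices y_labor = 5, y_loom time = 9.
Shadow price of loom time = 9.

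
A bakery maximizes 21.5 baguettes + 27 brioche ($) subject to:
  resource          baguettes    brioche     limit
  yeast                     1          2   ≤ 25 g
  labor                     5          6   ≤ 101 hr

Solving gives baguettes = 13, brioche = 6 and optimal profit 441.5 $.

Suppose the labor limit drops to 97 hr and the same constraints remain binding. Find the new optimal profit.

425.5

Check each constraint at x*: yeast 25/25 (tight); labor 101/101 (tight).
The binding rows give the dual system: 1·y_yeast + 5·y_labor = 21.5 and 2·y_yeast + 6·y_labor = 27.
→ y_yeast = 1.5 and y_labor = 4.
Δz = y_labor·Δb = 4 × (-4) = -16, so new z* = 441.5 − 16 = 425.5.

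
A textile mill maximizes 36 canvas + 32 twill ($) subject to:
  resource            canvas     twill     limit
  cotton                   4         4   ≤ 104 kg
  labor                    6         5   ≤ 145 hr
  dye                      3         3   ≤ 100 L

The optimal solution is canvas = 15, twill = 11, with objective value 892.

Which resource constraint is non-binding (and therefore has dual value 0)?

cotton: 104/104 (binding)
labor: 145/145 (binding)
dye: 78/100 (slack 22)
By complementary slackness, a constraint with positive slack has shadow price 0 → dye.

dye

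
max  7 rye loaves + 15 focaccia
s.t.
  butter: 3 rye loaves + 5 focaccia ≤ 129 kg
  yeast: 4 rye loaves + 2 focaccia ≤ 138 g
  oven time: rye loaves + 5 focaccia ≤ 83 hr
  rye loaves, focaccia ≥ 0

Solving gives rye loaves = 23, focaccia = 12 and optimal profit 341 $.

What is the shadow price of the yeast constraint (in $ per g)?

At the optimum: butter uses 129 of 129 (binding); yeast uses 116 of 138 (slack = 22); oven time uses 83 of 83 (binding).
Since yeast is not tight, its dual is 0.
The binding rows give the dual system: 3·y_butter + 1·y_oven time = 7 and 5·y_butter + 5·y_oven time = 15.
This yields shadow prices y_butter = 2, y_oven time = 1.
Shadow price of yeast = 0.

0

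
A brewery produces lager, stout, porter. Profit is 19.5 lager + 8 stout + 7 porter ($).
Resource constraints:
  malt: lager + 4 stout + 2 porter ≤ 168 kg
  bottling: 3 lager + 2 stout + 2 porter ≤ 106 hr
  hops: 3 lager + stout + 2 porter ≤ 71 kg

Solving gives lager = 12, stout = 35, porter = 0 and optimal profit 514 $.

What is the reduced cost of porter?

Check each constraint at x*: malt 152/168 (slack 16); bottling 106/106 (tight); hops 71/71 (tight).
By complementary slackness, y = 0 for the non-binding constraint.
From A_Bᵀ y = c: 3·y_bottling + 3·y_hops = 19.5; 2·y_bottling + 1·y_hops = 8.
Solving: y_bottling = 1.5, y_hops = 5.
Reduced cost of porter: c₃ − yᵀa₃ = 7 − (1.5·2 + 5·2) = 7 − 13 = -6.

-6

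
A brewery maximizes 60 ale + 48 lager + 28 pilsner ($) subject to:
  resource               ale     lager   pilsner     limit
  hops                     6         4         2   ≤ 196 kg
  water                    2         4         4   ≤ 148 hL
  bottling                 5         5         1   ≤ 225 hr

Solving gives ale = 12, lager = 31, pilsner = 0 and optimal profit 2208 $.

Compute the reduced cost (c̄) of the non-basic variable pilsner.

Check each constraint at x*: hops 196/196 (tight); water 148/148 (tight); bottling 215/225 (slack 10).
Since bottling is not tight, its dual is 0.
From A_Bᵀ y = c: 6·y_hops + 2·y_water = 60; 4·y_hops + 4·y_water = 48.
This yields shadow prices y_hops = 9, y_water = 3.
Reduced cost of pilsner: c₃ − yᵀa₃ = 28 − (9·2 + 3·4) = 28 − 30 = -2.

-2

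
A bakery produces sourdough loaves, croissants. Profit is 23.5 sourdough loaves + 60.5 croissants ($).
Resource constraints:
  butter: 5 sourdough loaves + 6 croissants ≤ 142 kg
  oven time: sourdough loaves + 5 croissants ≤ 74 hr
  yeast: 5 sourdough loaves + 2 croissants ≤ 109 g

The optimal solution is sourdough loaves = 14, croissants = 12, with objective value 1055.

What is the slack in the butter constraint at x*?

0

butter used = 5·14 + 6·12 = 142; slack = 142 − 142 = 0.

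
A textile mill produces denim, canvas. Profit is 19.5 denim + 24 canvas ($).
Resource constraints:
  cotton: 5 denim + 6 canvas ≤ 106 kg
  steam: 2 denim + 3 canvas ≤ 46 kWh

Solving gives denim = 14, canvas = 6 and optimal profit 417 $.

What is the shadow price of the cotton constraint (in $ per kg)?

3.5

Check each constraint at x*: cotton 106/106 (tight); steam 46/46 (tight).
The binding rows give the dual system: 5·y_cotton + 2·y_steam = 19.5 and 6·y_cotton + 3·y_steam = 24.
Solving: y_cotton = 3.5, y_steam = 1.
Shadow price of cotton = 3.5.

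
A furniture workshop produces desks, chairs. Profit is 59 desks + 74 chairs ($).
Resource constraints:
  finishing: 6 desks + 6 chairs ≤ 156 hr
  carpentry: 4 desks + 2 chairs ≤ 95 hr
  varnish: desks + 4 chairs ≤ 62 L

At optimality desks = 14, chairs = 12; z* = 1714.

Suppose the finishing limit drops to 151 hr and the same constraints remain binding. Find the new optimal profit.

1669

Check each constraint at x*: finishing 156/156 (tight); carpentry 80/95 (slack 15); varnish 62/62 (tight).
Since carpentry is not tight, its dual is 0.
The binding rows give the dual system: 6·y_finishing + 1·y_varnish = 59 and 6·y_finishing + 4·y_varnish = 74.
Solving: y_finishing = 9, y_varnish = 5.
Δz = y_finishing·Δb = 9 × (-5) = -45, so new z* = 1714 − 45 = 1669.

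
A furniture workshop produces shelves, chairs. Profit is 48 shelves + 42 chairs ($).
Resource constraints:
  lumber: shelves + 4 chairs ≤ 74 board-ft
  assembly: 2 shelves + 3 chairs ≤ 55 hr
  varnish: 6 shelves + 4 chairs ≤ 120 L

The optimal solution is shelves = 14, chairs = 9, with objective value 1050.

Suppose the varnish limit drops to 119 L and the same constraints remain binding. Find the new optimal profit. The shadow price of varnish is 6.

Δb = -1, so new z* = 1050 + (6)·(-1) = 1050 − 6 = 1044.

1044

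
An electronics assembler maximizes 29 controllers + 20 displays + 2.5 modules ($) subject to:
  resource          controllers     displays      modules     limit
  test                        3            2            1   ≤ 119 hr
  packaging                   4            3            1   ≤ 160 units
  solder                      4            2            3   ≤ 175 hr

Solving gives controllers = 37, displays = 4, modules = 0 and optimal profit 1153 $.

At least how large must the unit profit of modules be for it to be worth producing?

At the optimum: test uses 119 of 119 (binding); packaging uses 160 of 160 (binding); solder uses 156 of 175 (slack = 19).
Since solder is not tight, its dual is 0.
The binding rows give the dual system: 3·y_test + 4·y_packaging = 29 and 2·y_test + 3·y_packaging = 20.
→ y_test = 7 and y_packaging = 2.
modules enters the basis when its profit ≥ yᵀa₃ = 7·1 + 2·1 = 9.

9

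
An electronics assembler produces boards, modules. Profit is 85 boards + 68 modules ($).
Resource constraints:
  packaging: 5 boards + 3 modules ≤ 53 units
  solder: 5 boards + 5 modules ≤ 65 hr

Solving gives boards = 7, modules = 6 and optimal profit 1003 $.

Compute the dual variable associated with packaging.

At the optimum: packaging uses 53 of 53 (binding); solder uses 65 of 65 (binding).
The binding rows give the dual system: 5·y_packaging + 5·y_solder = 85 and 3·y_packaging + 5·y_solder = 68.
Solving: y_packaging = 8.5, y_solder = 8.5.
Shadow price of packaging = 8.5.

8.5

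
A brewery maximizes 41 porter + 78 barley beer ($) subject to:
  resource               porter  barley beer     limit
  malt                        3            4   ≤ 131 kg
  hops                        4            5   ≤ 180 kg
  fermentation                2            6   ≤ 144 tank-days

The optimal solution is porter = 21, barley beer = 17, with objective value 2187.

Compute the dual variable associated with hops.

0

Check each constraint at x*: malt 131/131 (tight); hops 169/180 (slack 11); fermentation 144/144 (tight).
Slack constraints have shadow price 0 (complementary slackness).
The binding rows give the dual system: 3·y_malt + 2·y_fermentation = 41 and 4·y_malt + 6·y_fermentation = 78.
Solving: y_malt = 9, y_fermentation = 7.
Shadow price of hops = 0.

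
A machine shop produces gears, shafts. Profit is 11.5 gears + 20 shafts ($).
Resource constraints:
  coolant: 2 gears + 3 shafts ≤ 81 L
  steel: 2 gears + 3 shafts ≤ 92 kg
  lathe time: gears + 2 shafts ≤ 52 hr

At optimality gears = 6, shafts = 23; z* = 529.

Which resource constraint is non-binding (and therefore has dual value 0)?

steel

coolant: 81/81 (binding)
steel: 81/92 (slack 11)
lathe time: 52/52 (binding)
By complementary slackness, a constraint with positive slack has shadow price 0 → steel.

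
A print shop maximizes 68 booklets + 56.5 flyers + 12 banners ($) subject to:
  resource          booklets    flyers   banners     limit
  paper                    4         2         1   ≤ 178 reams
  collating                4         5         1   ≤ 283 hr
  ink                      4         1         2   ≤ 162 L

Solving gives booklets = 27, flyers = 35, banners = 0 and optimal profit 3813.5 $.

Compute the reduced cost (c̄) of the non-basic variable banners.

Binding: paper and collating. Non-binding: ink (19 unused).
By complementary slackness, y = 0 for the non-binding constraint.
The binding rows give the dual system: 4·y_paper + 4·y_collating = 68 and 2·y_paper + 5·y_collating = 56.5.
→ y_paper = 9.5 and y_collating = 7.5.
Reduced cost of banners: c₃ − yᵀa₃ = 12 − (9.5·1 + 7.5·1) = 12 − 17 = -5.

-5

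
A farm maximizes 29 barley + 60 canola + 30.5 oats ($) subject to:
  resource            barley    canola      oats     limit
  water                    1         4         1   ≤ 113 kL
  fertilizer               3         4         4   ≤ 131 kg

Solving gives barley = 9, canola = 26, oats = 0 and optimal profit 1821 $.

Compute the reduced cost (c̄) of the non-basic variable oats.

At the optimum: water uses 113 of 113 (binding); fertilizer uses 131 of 131 (binding).
Dual feasibility on the basic columns requires 1·y_water + 3·y_fertilizer = 29, 4·y_water + 4·y_fertilizer = 60.
This yields shadow prices y_water = 8, y_fertilizer = 7.
Reduced cost of oats: c₃ − yᵀa₃ = 30.5 − (8·1 + 7·4) = 30.5 − 36 = -5.5.

-5.5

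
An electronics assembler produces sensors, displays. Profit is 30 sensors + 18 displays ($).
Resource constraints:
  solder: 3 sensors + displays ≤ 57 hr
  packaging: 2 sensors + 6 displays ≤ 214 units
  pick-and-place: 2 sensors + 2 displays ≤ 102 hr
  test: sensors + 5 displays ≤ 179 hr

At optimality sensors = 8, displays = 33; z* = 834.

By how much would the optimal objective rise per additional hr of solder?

9

At the optimum: solder uses 57 of 57 (binding); packaging uses 214 of 214 (binding); pick-and-place uses 82 of 102 (slack = 20); test uses 173 of 179 (slack = 6).
By complementary slackness, y = 0 for the non-binding constraints.
Dual feasibility on the basic columns requires 3·y_solder + 2·y_packaging = 30, 1·y_solder + 6·y_packaging = 18.
Solving: y_solder = 9, y_packaging = 1.5.
Shadow price of solder = 9.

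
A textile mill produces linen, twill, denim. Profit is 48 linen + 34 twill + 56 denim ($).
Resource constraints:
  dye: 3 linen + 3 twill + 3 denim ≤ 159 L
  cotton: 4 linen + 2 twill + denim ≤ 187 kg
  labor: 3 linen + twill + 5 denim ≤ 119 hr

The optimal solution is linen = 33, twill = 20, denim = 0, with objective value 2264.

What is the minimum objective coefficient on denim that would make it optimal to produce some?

62

Check each constraint at x*: dye 159/159 (tight); cotton 172/187 (slack 15); labor 119/119 (tight).
Since cotton is not tight, its dual is 0.
The binding rows give the dual system: 3·y_dye + 3·y_labor = 48 and 3·y_dye + 1·y_labor = 34.
This yields shadow prices y_dye = 9, y_labor = 7.
denim enters the basis when its profit ≥ yᵀa₃ = 9·3 + 7·5 = 62.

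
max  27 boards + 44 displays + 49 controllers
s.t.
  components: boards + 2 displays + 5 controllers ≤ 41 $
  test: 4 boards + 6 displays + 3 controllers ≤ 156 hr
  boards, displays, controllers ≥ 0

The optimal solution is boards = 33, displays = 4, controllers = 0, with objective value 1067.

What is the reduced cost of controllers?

Check each constraint at x*: components 41/41 (tight); test 156/156 (tight).
From A_Bᵀ y = c: 1·y_components + 4·y_test = 27; 2·y_components + 6·y_test = 44.
This yields shadow prices y_components = 7, y_test = 5.
Reduced cost of controllers: c₃ − yᵀa₃ = 49 − (7·5 + 5·3) = 49 − 50 = -1.

-1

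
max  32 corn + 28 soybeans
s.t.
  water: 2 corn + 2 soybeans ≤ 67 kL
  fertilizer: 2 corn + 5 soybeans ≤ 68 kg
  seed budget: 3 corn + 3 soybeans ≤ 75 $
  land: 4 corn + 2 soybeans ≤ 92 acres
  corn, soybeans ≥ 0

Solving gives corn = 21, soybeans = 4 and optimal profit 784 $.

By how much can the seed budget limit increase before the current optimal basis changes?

Binding constraints: seed budget, land. The basis is B = [[3,3],[4,2]] with det -6.
Per unit increase in seed budget, x* moves by d = (-0.3333, 0.6667).
The basis stays optimal until fertilizer becomes binding; allowable increase = 2.25 $.

2.25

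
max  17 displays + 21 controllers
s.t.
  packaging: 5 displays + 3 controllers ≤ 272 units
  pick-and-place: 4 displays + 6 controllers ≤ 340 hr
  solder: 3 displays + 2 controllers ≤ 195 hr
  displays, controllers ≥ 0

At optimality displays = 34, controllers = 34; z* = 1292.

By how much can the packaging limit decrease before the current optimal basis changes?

102

Binding constraints: packaging, pick-and-place. The basis is B = [[5,3],[4,6]] with det 18.
Per unit decrease in packaging, x* moves by d = (-0.3333, 0.2222).
The basis stays optimal until displays reaches 0; allowable decrease = 102 units.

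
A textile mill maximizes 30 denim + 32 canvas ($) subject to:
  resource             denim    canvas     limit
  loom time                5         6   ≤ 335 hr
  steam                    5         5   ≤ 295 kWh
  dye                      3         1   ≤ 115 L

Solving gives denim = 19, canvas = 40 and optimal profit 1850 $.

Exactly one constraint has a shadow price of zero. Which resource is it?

dye

loom time: 335/335 (binding)
steam: 295/295 (binding)
dye: 97/115 (slack 18)
By complementary slackness, a constraint with positive slack has shadow price 0 → dye.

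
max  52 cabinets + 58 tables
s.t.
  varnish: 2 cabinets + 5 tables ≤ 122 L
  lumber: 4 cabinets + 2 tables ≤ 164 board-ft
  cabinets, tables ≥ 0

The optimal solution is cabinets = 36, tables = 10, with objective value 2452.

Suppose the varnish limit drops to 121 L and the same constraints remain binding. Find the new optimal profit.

2444

Check each constraint at x*: varnish 122/122 (tight); lumber 164/164 (tight).
From A_Bᵀ y = c: 2·y_varnish + 4·y_lumber = 52; 5·y_varnish + 2·y_lumber = 58.
→ y_varnish = 8 and y_lumber = 9.
Δz = y_varnish·Δb = 8 × (-1) = -8, so new z* = 2452 − 8 = 2444.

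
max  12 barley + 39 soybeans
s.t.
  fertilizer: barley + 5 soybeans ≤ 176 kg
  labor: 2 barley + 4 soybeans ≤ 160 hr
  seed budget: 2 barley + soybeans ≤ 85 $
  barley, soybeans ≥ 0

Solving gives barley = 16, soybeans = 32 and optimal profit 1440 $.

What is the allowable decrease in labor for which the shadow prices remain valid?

Binding constraints: fertilizer, labor. The basis is B = [[1,5],[2,4]] with det -6.
Per unit decrease in labor, x* moves by d = (-0.8333, 0.1667).
The basis stays optimal until barley reaches 0; allowable decrease = 19.2 hr.

19.2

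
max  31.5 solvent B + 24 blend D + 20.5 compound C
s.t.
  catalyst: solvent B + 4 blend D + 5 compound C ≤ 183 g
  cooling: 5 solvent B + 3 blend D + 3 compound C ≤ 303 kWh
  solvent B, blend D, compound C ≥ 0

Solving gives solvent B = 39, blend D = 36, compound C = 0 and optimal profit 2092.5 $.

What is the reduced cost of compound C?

Check each constraint at x*: catalyst 183/183 (tight); cooling 303/303 (tight).
Dual feasibility on the basic columns requires 1·y_catalyst + 5·y_cooling = 31.5, 4·y_catalyst + 3·y_cooling = 24.
This yields shadow prices y_catalyst = 1.5, y_cooling = 6.
Reduced cost of compound C: c₃ − yᵀa₃ = 20.5 − (1.5·5 + 6·3) = 20.5 − 25.5 = -5.

-5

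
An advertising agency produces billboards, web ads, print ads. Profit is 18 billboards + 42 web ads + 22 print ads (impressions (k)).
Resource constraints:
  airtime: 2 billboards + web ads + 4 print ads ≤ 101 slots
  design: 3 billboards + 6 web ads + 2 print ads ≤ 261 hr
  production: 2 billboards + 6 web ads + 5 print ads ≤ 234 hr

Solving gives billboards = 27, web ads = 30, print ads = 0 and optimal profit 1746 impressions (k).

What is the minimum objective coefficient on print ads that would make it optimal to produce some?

23

Binding: design and production. Non-binding: airtime (17 unused).
Slack constraints have shadow price 0 (complementary slackness).
Dual feasibility on the basic columns requires 3·y_design + 2·y_production = 18, 6·y_design + 6·y_production = 42.
→ y_design = 4 and y_production = 3.
print ads enters the basis when its profit ≥ yᵀa₃ = 4·2 + 3·5 = 23.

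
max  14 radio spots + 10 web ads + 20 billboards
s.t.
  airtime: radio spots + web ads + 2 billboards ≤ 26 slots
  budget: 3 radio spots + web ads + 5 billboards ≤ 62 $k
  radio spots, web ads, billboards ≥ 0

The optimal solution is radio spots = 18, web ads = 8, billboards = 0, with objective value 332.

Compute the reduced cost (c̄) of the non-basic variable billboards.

Check each constraint at x*: airtime 26/26 (tight); budget 62/62 (tight).
From A_Bᵀ y = c: 1·y_airtime + 3·y_budget = 14; 1·y_airtime + 1·y_budget = 10.
Solving: y_airtime = 8, y_budget = 2.
Reduced cost of billboards: c₃ − yᵀa₃ = 20 − (8·2 + 2·5) = 20 − 26 = -6.

-6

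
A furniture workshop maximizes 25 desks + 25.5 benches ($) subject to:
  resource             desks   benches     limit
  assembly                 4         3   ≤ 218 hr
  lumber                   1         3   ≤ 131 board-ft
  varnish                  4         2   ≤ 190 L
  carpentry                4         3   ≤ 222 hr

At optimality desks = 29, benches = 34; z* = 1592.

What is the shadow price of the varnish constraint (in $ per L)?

Binding: assembly and lumber. Non-binding: varnish (6 unused), carpentry (4 unused).
Slack constraints have shadow price 0 (complementary slackness).
The binding rows give the dual system: 4·y_assembly + 1·y_lumber = 25 and 3·y_assembly + 3·y_lumber = 25.5.
→ y_assembly = 5.5 and y_lumber = 3.
Shadow price of varnish = 0.

0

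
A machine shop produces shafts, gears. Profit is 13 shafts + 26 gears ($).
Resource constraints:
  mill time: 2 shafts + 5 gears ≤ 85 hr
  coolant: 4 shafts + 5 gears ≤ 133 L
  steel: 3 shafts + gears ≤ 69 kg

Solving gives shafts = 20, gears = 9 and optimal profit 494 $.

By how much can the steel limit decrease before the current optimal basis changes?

Binding constraints: mill time, steel. The basis is B = [[2,5],[3,1]] with det -13.
Per unit decrease in steel, x* moves by d = (-0.3846, 0.1538).
The basis stays optimal until shafts reaches 0; allowable decrease = 52 kg.

52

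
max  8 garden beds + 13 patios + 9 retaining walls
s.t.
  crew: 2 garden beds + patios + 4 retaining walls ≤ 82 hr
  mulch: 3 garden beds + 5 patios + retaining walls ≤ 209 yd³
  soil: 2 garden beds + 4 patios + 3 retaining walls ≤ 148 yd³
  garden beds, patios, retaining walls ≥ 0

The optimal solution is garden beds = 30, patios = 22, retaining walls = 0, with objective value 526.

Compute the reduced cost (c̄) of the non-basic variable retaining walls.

Check each constraint at x*: crew 82/82 (tight); mulch 200/209 (slack 9); soil 148/148 (tight).
By complementary slackness, y = 0 for the non-binding constraint.
Dual feasibility on the basic columns requires 2·y_crew + 2·y_soil = 8, 1·y_crew + 4·y_soil = 13.
→ y_crew = 1 and y_soil = 3.
Reduced cost of retaining walls: c₃ − yᵀa₃ = 9 − (1·4 + 3·3) = 9 − 13 = -4.

-4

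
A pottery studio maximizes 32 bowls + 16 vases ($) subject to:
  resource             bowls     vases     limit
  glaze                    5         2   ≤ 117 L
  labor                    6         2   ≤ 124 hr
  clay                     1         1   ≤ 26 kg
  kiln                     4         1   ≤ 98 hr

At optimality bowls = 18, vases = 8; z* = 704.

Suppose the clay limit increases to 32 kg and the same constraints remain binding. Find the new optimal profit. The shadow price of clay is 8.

752

Δb = 6, so new z* = 704 + (8)·(6) = 704 + 48 = 752.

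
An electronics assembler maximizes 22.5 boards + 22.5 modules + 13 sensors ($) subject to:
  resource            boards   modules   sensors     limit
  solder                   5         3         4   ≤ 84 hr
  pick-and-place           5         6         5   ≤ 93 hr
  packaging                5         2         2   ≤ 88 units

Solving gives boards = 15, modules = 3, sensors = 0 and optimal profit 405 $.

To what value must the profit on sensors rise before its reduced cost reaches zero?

21

Binding: solder and pick-and-place. Non-binding: packaging (7 unused).
Slack constraints have shadow price 0 (complementary slackness).
Dual feasibility on the basic columns requires 5·y_solder + 5·y_pick-and-place = 22.5, 3·y_solder + 6·y_pick-and-place = 22.5.
Solving: y_solder = 1.5, y_pick-and-place = 3.
sensors enters the basis when its profit ≥ yᵀa₃ = 1.5·4 + 3·5 = 21.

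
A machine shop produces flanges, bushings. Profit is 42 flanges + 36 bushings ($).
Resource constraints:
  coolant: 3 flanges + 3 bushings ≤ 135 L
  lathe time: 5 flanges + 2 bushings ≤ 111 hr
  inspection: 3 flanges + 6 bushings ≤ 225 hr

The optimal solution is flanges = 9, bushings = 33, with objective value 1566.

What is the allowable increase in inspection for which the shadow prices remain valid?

24

Binding constraints: lathe time, inspection. The basis is B = [[5,2],[3,6]] with det 24.
Per unit increase in inspection, x* moves by d = (-0.0833, 0.2083).
The basis stays optimal until coolant becomes binding; allowable increase = 24 hr.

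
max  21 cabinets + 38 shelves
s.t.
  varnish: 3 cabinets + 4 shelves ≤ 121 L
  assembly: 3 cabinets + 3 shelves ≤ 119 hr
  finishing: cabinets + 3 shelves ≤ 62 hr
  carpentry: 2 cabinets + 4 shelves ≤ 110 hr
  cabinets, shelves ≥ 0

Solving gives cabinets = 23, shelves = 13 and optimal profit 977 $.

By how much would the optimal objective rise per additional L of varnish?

Check each constraint at x*: varnish 121/121 (tight); assembly 108/119 (slack 11); finishing 62/62 (tight); carpentry 98/110 (slack 12).
Since assembly, carpentry are not tight, their duals are 0.
From A_Bᵀ y = c: 3·y_varnish + 1·y_finishing = 21; 4·y_varnish + 3·y_finishing = 38.
→ y_varnish = 5 and y_finishing = 6.
Shadow price of varnish = 5.

5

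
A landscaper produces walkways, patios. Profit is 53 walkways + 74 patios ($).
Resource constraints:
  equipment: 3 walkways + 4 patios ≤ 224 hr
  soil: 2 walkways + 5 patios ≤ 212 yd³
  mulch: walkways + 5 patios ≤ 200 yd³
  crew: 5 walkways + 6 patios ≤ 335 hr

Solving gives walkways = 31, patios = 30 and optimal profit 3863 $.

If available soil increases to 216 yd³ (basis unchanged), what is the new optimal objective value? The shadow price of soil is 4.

Δb = 4, so new z* = 3863 + (4)·(4) = 3863 + 16 = 3879.

3879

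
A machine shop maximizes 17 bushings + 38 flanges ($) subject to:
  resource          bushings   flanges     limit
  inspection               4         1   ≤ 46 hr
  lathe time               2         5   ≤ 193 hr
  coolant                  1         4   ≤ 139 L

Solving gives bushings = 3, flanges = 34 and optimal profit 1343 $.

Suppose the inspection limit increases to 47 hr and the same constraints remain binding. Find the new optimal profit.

1345

Binding: inspection and coolant. Non-binding: lathe time (17 unused).
By complementary slackness, y = 0 for the non-binding constraint.
The binding rows give the dual system: 4·y_inspection + 1·y_coolant = 17 and 1·y_inspection + 4·y_coolant = 38.
Solving: y_inspection = 2, y_coolant = 9.
Δz = y_inspection·Δb = 2 × (1) = 2, so new z* = 1343 + 2 = 1345.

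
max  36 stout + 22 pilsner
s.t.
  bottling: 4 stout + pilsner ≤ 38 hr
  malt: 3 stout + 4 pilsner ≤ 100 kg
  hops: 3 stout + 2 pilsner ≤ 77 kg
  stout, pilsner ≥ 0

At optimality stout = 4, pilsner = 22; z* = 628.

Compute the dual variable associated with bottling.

At the optimum: bottling uses 38 of 38 (binding); malt uses 100 of 100 (binding); hops uses 56 of 77 (slack = 21).
By complementary slackness, y = 0 for the non-binding constraint.
From A_Bᵀ y = c: 4·y_bottling + 3·y_malt = 36; 1·y_bottling + 4·y_malt = 22.
→ y_bottling = 6 and y_malt = 4.
Shadow price of bottling = 6.

6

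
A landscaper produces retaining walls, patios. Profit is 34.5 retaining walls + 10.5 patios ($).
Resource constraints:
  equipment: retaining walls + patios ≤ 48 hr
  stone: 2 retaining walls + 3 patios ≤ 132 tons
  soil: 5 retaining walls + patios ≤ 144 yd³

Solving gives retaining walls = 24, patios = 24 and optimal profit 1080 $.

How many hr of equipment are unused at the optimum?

0

equipment used = 1·24 + 1·24 = 48; slack = 48 − 48 = 0.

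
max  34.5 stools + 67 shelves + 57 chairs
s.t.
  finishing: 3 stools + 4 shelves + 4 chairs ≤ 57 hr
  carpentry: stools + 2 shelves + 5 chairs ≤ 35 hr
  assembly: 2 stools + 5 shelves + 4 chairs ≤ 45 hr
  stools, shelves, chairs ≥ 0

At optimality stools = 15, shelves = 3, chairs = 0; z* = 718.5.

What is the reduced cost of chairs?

-1

Check each constraint at x*: finishing 57/57 (tight); carpentry 21/35 (slack 14); assembly 45/45 (tight).
Since carpentry is not tight, its dual is 0.
The binding rows give the dual system: 3·y_finishing + 2·y_assembly = 34.5 and 4·y_finishing + 5·y_assembly = 67.
→ y_finishing = 5.5 and y_assembly = 9.
Reduced cost of chairs: c₃ − yᵀa₃ = 57 − (5.5·4 + 9·4) = 57 − 58 = -1.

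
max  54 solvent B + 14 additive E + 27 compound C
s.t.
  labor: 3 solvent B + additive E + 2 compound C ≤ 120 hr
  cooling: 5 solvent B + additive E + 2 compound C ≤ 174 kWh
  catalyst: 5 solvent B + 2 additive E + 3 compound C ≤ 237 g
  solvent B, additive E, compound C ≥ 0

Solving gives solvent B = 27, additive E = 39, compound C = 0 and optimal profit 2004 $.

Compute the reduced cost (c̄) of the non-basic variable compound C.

-1

Binding: labor and cooling. Non-binding: catalyst (24 unused).
Slack constraints have shadow price 0 (complementary slackness).
Dual feasibility on the basic columns requires 3·y_labor + 5·y_cooling = 54, 1·y_labor + 1·y_cooling = 14.
→ y_labor = 8 and y_cooling = 6.
Reduced cost of compound C: c₃ − yᵀa₃ = 27 − (8·2 + 6·2) = 27 − 28 = -1.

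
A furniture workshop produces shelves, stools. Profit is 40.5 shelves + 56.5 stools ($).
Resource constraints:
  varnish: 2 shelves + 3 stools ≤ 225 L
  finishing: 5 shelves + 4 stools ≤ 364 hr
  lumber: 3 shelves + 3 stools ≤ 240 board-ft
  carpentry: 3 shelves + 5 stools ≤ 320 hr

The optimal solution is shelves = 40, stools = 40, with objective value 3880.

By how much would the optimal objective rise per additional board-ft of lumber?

Check each constraint at x*: varnish 200/225 (slack 25); finishing 360/364 (slack 4); lumber 240/240 (tight); carpentry 320/320 (tight).
By complementary slackness, y = 0 for the non-binding constraints.
From A_Bᵀ y = c: 3·y_lumber + 3·y_carpentry = 40.5; 3·y_lumber + 5·y_carpentry = 56.5.
This yields shadow prices y_lumber = 5.5, y_carpentry = 8.
Shadow price of lumber = 5.5.

5.5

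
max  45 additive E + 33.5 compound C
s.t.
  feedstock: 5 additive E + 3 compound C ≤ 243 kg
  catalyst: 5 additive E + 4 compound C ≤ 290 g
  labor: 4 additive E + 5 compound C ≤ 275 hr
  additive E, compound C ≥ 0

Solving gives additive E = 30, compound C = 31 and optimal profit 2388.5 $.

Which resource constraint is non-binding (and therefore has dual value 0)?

feedstock: 243/243 (binding)
catalyst: 274/290 (slack 16)
labor: 275/275 (binding)
By complementary slackness, a constraint with positive slack has shadow price 0 → catalyst.

catalyst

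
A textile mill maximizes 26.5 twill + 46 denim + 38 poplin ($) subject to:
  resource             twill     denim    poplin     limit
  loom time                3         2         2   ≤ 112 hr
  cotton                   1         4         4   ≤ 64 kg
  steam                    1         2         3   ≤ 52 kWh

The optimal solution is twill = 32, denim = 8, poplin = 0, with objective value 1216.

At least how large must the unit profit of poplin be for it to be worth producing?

46

Binding: loom time and cotton. Non-binding: steam (4 unused).
By complementary slackness, y = 0 for the non-binding constraint.
Dual feasibility on the basic columns requires 3·y_loom time + 1·y_cotton = 26.5, 2·y_loom time + 4·y_cotton = 46.
Solving: y_loom time = 6, y_cotton = 8.5.
poplin enters the basis when its profit ≥ yᵀa₃ = 6·2 + 8.5·4 = 46.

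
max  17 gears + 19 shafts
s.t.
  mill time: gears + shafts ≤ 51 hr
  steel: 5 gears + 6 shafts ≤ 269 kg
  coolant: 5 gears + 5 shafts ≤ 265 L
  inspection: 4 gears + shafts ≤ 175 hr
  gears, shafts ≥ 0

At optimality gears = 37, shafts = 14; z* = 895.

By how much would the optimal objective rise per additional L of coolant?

Binding: mill time and steel. Non-binding: coolant (10 unused), inspection (13 unused).
Slack constraints have shadow price 0 (complementary slackness).
The binding rows give the dual system: 1·y_mill time + 5·y_steel = 17 and 1·y_mill time + 6·y_steel = 19.
This yields shadow prices y_mill time = 7, y_steel = 2.
Shadow price of coolant = 0.

0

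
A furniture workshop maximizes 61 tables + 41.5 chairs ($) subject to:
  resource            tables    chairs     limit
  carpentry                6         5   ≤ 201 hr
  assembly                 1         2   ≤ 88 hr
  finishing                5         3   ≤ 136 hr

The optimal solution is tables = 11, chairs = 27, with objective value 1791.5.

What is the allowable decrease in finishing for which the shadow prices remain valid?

Binding constraints: carpentry, finishing. The basis is B = [[6,5],[5,3]] with det -7.
Per unit decrease in finishing, x* moves by d = (-0.7143, 0.8571).
The basis stays optimal until tables reaches 0; allowable decrease = 15.4 hr.

15.4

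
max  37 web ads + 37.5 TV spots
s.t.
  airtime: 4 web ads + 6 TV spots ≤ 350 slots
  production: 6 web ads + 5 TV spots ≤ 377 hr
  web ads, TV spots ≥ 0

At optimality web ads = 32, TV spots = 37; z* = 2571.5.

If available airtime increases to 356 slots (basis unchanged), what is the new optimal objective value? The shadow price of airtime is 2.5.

Δb = 6, so new z* = 2571.5 + (2.5)·(6) = 2571.5 + 15 = 2586.5.

2586.5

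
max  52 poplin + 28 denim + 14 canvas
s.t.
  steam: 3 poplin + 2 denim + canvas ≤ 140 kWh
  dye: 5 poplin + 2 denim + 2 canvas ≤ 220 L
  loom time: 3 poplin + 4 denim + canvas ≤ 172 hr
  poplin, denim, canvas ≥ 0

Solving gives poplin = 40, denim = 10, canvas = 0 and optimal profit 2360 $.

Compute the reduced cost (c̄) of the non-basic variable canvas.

-5

At the optimum: steam uses 140 of 140 (binding); dye uses 220 of 220 (binding); loom time uses 160 of 172 (slack = 12).
Since loom time is not tight, its dual is 0.
From A_Bᵀ y = c: 3·y_steam + 5·y_dye = 52; 2·y_steam + 2·y_dye = 28.
Solving: y_steam = 9, y_dye = 5.
Reduced cost of canvas: c₃ − yᵀa₃ = 14 − (9·1 + 5·2) = 14 − 19 = -5.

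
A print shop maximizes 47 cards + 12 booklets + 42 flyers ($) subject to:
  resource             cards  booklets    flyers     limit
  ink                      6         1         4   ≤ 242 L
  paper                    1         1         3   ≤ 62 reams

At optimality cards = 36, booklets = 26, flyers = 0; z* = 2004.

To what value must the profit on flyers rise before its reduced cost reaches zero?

43

At the optimum: ink uses 242 of 242 (binding); paper uses 62 of 62 (binding).
The binding rows give the dual system: 6·y_ink + 1·y_paper = 47 and 1·y_ink + 1·y_paper = 12.
This yields shadow prices y_ink = 7, y_paper = 5.
flyers enters the basis when its profit ≥ yᵀa₃ = 7·4 + 5·3 = 43.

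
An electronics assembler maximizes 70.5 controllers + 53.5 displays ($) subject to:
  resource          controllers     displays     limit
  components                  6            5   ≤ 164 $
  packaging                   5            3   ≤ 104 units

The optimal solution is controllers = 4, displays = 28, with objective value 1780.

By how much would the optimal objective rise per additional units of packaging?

4.5

At the optimum: components uses 164 of 164 (binding); packaging uses 104 of 104 (binding).
Dual feasibility on the basic columns requires 6·y_components + 5·y_packaging = 70.5, 5·y_components + 3·y_packaging = 53.5.
→ y_components = 8 and y_packaging = 4.5.
Shadow price of packaging = 4.5.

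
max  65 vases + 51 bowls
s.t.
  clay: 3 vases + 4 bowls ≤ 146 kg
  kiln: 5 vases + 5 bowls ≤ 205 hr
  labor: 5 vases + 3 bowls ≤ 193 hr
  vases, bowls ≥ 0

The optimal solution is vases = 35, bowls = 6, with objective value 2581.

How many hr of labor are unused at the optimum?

0

labor used = 5·35 + 3·6 = 193; slack = 193 − 193 = 0.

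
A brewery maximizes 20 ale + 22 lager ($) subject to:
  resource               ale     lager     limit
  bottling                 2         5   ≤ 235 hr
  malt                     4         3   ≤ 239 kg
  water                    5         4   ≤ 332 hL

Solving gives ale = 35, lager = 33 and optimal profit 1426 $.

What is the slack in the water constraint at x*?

water used = 5·35 + 4·33 = 307; slack = 332 − 307 = 25.

25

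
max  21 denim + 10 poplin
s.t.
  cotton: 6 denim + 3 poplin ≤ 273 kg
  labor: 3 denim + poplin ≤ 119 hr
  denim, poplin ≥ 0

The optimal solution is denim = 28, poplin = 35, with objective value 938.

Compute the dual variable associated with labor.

At the optimum: cotton uses 273 of 273 (binding); labor uses 119 of 119 (binding).
Dual feasibility on the basic columns requires 6·y_cotton + 3·y_labor = 21, 3·y_cotton + 1·y_labor = 10.
Solving: y_cotton = 3, y_labor = 1.
Shadow price of labor = 1.

1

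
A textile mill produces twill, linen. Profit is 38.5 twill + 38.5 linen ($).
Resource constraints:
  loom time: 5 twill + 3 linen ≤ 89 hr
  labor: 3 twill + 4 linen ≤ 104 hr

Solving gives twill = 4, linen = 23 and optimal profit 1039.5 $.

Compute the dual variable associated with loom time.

3.5

Check each constraint at x*: loom time 89/89 (tight); labor 104/104 (tight).
From A_Bᵀ y = c: 5·y_loom time + 3·y_labor = 38.5; 3·y_loom time + 4·y_labor = 38.5.
This yields shadow prices y_loom time = 3.5, y_labor = 7.
Shadow price of loom time = 3.5.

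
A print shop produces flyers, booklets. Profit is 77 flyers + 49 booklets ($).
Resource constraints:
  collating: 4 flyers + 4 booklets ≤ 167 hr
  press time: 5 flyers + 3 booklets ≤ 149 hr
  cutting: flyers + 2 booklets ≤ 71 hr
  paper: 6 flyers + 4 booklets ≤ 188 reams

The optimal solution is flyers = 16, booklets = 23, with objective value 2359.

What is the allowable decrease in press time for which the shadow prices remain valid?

2.25

Binding constraints: press time, paper. The basis is B = [[5,3],[6,4]] with det 2.
Per unit decrease in press time, x* moves by d = (-2, 3).
The basis stays optimal until cutting becomes binding; allowable decrease = 2.25 hr.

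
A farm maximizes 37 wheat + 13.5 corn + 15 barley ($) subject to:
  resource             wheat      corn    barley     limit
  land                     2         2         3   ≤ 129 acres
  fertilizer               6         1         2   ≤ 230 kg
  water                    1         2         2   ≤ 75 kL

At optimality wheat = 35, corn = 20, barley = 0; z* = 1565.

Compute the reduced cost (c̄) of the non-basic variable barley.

-4

Binding: fertilizer and water. Non-binding: land (19 unused).
Slack constraints have shadow price 0 (complementary slackness).
From A_Bᵀ y = c: 6·y_fertilizer + 1·y_water = 37; 1·y_fertilizer + 2·y_water = 13.5.
Solving: y_fertilizer = 5.5, y_water = 4.
Reduced cost of barley: c₃ − yᵀa₃ = 15 − (5.5·2 + 4·2) = 15 − 19 = -4.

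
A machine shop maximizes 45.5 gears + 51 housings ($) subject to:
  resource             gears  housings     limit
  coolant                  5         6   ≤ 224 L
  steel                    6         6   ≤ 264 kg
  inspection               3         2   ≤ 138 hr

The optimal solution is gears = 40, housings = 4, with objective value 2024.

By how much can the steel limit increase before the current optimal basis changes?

Binding constraints: coolant, steel. The basis is B = [[5,6],[6,6]] with det -6.
Per unit increase in steel, x* moves by d = (1, -0.8333).
The basis stays optimal until housings reaches 0; allowable increase = 4.8 kg.

4.8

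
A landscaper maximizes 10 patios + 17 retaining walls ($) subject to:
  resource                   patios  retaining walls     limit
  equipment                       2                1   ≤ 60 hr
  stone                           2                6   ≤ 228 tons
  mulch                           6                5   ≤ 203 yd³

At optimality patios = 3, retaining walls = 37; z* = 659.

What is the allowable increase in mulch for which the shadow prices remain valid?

Binding constraints: stone, mulch. The basis is B = [[2,6],[6,5]] with det -26.
Per unit increase in mulch, x* moves by d = (0.2308, -0.0769).
The basis stays optimal until equipment becomes binding; allowable increase = 44.2 yd³.

44.2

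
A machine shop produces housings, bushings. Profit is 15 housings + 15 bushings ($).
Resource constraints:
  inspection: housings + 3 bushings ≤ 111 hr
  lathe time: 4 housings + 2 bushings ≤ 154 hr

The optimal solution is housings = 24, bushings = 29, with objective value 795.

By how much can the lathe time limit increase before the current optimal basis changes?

Binding constraints: inspection, lathe time. The basis is B = [[1,3],[4,2]] with det -10.
Per unit increase in lathe time, x* moves by d = (0.3, -0.1).
The basis stays optimal until bushings reaches 0; allowable increase = 290 hr.

290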